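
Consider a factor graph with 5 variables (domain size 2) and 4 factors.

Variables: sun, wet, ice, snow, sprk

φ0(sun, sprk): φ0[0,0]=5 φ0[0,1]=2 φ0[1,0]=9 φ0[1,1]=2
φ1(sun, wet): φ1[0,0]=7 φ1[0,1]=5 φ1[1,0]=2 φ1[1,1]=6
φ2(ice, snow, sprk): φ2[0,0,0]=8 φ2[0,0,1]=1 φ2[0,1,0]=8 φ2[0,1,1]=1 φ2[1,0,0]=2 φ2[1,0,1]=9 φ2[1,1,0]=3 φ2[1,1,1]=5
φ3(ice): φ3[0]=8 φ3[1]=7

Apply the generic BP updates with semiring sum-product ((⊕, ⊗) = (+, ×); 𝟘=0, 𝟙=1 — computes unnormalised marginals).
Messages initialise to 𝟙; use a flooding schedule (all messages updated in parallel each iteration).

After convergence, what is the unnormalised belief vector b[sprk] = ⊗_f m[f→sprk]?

init: all messages = 𝟙 over 2 values
r1 m[φ0→sun] = [7, 11]
r1 m[φ0→sprk] = [14, 4]
r1 m[φ1→sun] = [12, 8]
r1 m[φ1→wet] = [9, 11]
r1 m[φ2→ice] = [18, 19]
r1 m[φ2→snow] = [20, 17]
r1 m[φ2→sprk] = [21, 16]
r1 m[φ3→ice] = [8, 7]
r1 m[sun→φ0] = [1, 1]
r1 m[sun→φ1] = [1, 1]
r1 m[wet→φ1] = [1, 1]
r1 m[ice→φ2] = [1, 1]
r1 m[ice→φ3] = [1, 1]
r1 m[snow→φ2] = [1, 1]
r1 m[sprk→φ0] = [1, 1]
r1 m[sprk→φ2] = [1, 1]
r2 m[φ0→sun] = [7, 11]
r2 m[φ0→sprk] = [14, 4]
r2 m[φ1→sun] = [12, 8]
r2 m[φ1→wet] = [9, 11]
r2 m[φ2→ice] = [18, 19]
r2 m[φ2→snow] = [20, 17]
r2 m[φ2→sprk] = [21, 16]
r2 m[φ3→ice] = [8, 7]
r2 m[sun→φ0] = [12, 8]
r2 m[sun→φ1] = [7, 11]
r2 m[wet→φ1] = [1, 1]
r2 m[ice→φ2] = [8, 7]
r2 m[ice→φ3] = [18, 19]
r2 m[snow→φ2] = [1, 1]
r2 m[sprk→φ0] = [21, 16]
r2 m[sprk→φ2] = [14, 4]
r3 m[φ0→sun] = [137, 221]
r3 m[φ0→sprk] = [132, 40]
r3 m[φ1→sun] = [12, 8]
r3 m[φ1→wet] = [71, 101]
r3 m[φ2→ice] = [232, 126]
r3 m[φ2→snow] = [1376, 1362]
r3 m[φ2→sprk] = [163, 114]
r3 m[φ3→ice] = [8, 7]
r3 m[sun→φ0] = [12, 8]
r3 m[sun→φ1] = [7, 11]
r3 m[wet→φ1] = [1, 1]
r3 m[ice→φ2] = [8, 7]
r3 m[ice→φ3] = [18, 19]
r3 m[snow→φ2] = [1, 1]
r3 m[sprk→φ0] = [21, 16]
r3 m[sprk→φ2] = [14, 4]
r4 m[φ0→sun] = [137, 221]
r4 m[φ0→sprk] = [132, 40]
r4 m[φ1→sun] = [12, 8]
r4 m[φ1→wet] = [71, 101]
r4 m[φ2→ice] = [232, 126]
r4 m[φ2→snow] = [1376, 1362]
r4 m[φ2→sprk] = [163, 114]
r4 m[φ3→ice] = [8, 7]
r4 m[sun→φ0] = [12, 8]
r4 m[sun→φ1] = [137, 221]
r4 m[wet→φ1] = [1, 1]
r4 m[ice→φ2] = [8, 7]
r4 m[ice→φ3] = [232, 126]
r4 m[snow→φ2] = [1, 1]
r4 m[sprk→φ0] = [163, 114]
r4 m[sprk→φ2] = [132, 40]
r5 m[φ0→sun] = [1043, 1695]
r5 m[φ0→sprk] = [132, 40]
r5 m[φ1→sun] = [12, 8]
r5 m[φ1→wet] = [1401, 2011]
r5 m[φ2→ice] = [2192, 1220]
r5 m[φ2→snow] = [13136, 12940]
r5 m[φ2→sprk] = [163, 114]
r5 m[φ3→ice] = [8, 7]
r5 m[sun→φ0] = [12, 8]
r5 m[sun→φ1] = [137, 221]
r5 m[wet→φ1] = [1, 1]
r5 m[ice→φ2] = [8, 7]
r5 m[ice→φ3] = [232, 126]
r5 m[snow→φ2] = [1, 1]
r5 m[sprk→φ0] = [163, 114]
r5 m[sprk→φ2] = [132, 40]
r6 m[φ0→sun] = [1043, 1695]
r6 m[φ0→sprk] = [132, 40]
r6 m[φ1→sun] = [12, 8]
r6 m[φ1→wet] = [1401, 2011]
r6 m[φ2→ice] = [2192, 1220]
r6 m[φ2→snow] = [13136, 12940]
r6 m[φ2→sprk] = [163, 114]
r6 m[φ3→ice] = [8, 7]
r6 m[sun→φ0] = [12, 8]
r6 m[sun→φ1] = [1043, 1695]
r6 m[wet→φ1] = [1, 1]
r6 m[ice→φ2] = [8, 7]
r6 m[ice→φ3] = [2192, 1220]
r6 m[snow→φ2] = [1, 1]
r6 m[sprk→φ0] = [163, 114]
r6 m[sprk→φ2] = [132, 40]
r7 m[φ0→sun] = [1043, 1695]
r7 m[φ0→sprk] = [132, 40]
r7 m[φ1→sun] = [12, 8]
r7 m[φ1→wet] = [10691, 15385]
r7 m[φ2→ice] = [2192, 1220]
r7 m[φ2→snow] = [13136, 12940]
r7 m[φ2→sprk] = [163, 114]
r7 m[φ3→ice] = [8, 7]
r7 m[sun→φ0] = [12, 8]
r7 m[sun→φ1] = [1043, 1695]
r7 m[wet→φ1] = [1, 1]
r7 m[ice→φ2] = [8, 7]
r7 m[ice→φ3] = [2192, 1220]
r7 m[snow→φ2] = [1, 1]
r7 m[sprk→φ0] = [163, 114]
r7 m[sprk→φ2] = [132, 40]
r8 m[φ0→sun] = [1043, 1695]
r8 m[φ0→sprk] = [132, 40]
r8 m[φ1→sun] = [12, 8]
r8 m[φ1→wet] = [10691, 15385]
r8 m[φ2→ice] = [2192, 1220]
r8 m[φ2→snow] = [13136, 12940]
r8 m[φ2→sprk] = [163, 114]
r8 m[φ3→ice] = [8, 7]
r8 m[sun→φ0] = [12, 8]
r8 m[sun→φ1] = [1043, 1695]
r8 m[wet→φ1] = [1, 1]
r8 m[ice→φ2] = [8, 7]
r8 m[ice→φ3] = [2192, 1220]
r8 m[snow→φ2] = [1, 1]
r8 m[sprk→φ0] = [163, 114]
r8 m[sprk→φ2] = [132, 40]
fixed point reached at round 8
b[sprk] = ⊗ incoming = [21516, 4560]

b[sprk] = [21516, 4560]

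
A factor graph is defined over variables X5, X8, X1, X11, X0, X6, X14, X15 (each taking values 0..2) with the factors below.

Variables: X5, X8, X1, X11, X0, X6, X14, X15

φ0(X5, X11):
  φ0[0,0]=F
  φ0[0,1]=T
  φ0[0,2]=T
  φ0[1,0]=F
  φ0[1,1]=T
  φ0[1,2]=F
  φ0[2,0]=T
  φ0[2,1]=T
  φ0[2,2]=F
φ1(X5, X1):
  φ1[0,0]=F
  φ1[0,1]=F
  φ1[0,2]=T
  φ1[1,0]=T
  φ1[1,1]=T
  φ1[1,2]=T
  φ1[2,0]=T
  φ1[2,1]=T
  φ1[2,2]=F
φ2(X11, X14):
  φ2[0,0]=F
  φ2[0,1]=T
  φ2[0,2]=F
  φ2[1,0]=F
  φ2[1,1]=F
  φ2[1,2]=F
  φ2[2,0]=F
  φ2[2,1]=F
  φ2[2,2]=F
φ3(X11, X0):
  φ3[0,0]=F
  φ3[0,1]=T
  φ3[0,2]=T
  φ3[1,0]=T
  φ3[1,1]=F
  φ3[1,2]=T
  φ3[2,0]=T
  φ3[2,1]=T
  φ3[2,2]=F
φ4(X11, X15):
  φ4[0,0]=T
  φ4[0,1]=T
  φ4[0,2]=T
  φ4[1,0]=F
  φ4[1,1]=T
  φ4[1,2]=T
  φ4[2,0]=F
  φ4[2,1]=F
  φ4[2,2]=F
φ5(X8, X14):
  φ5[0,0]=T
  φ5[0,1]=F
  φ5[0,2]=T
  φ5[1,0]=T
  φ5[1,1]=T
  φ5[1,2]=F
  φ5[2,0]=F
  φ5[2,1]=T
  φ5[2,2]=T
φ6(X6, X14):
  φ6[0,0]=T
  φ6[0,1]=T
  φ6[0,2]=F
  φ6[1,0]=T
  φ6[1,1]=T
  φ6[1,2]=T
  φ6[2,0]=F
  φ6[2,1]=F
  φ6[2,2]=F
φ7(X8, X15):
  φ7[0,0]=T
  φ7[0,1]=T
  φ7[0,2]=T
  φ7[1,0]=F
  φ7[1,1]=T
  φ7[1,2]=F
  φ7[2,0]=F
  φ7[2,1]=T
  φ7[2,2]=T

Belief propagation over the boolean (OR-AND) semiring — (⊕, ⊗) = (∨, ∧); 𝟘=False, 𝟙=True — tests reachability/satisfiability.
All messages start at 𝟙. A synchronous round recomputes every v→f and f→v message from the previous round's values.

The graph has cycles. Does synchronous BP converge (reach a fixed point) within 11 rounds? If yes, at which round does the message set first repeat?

CONVERGED at round 7

init: all messages = 𝟙 over 3 values
r1 m[φ0→X5] = [T, T, T]
r1 m[φ0→X11] = [T, T, T]
r1 m[φ1→X5] = [T, T, T]
r1 m[φ1→X1] = [T, T, T]
r1 m[φ2→X11] = [T, F, F]
r1 m[φ2→X14] = [F, T, F]
r1 m[φ3→X11] = [T, T, T]
r1 m[φ3→X0] = [T, T, T]
r1 m[φ4→X11] = [T, T, F]
r1 m[φ4→X15] = [T, T, T]
r1 m[φ5→X8] = [T, T, T]
r1 m[φ5→X14] = [T, T, T]
r1 m[φ6→X6] = [T, T, F]
r1 m[φ6→X14] = [T, T, T]
r1 m[φ7→X8] = [T, T, T]
r1 m[φ7→X15] = [T, T, T]
r1 m[X5→φ0] = [T, T, T]
r1 m[X5→φ1] = [T, T, T]
r1 m[X8→φ5] = [T, T, T]
r1 m[X8→φ7] = [T, T, T]
r1 m[X1→φ1] = [T, T, T]
r1 m[X11→φ0] = [T, T, T]
r1 m[X11→φ2] = [T, T, T]
r1 m[X11→φ3] = [T, T, T]
r1 m[X11→φ4] = [T, T, T]
r1 m[X0→φ3] = [T, T, T]
r1 m[X6→φ6] = [T, T, T]
r1 m[X14→φ2] = [T, T, T]
r1 m[X14→φ5] = [T, T, T]
r1 m[X14→φ6] = [T, T, T]
r1 m[X15→φ4] = [T, T, T]
r1 m[X15→φ7] = [T, T, T]
r2 m[φ0→X5] = [T, T, T]
r2 m[φ0→X11] = [T, T, T]
r2 m[φ1→X5] = [T, T, T]
r2 m[φ1→X1] = [T, T, T]
r2 m[φ2→X11] = [T, F, F]
r2 m[φ2→X14] = [F, T, F]
r2 m[φ3→X11] = [T, T, T]
r2 m[φ3→X0] = [T, T, T]
r2 m[φ4→X11] = [T, T, F]
r2 m[φ4→X15] = [T, T, T]
r2 m[φ5→X8] = [T, T, T]
r2 m[φ5→X14] = [T, T, T]
r2 m[φ6→X6] = [T, T, F]
r2 m[φ6→X14] = [T, T, T]
r2 m[φ7→X8] = [T, T, T]
r2 m[φ7→X15] = [T, T, T]
r2 m[X5→φ0] = [T, T, T]
r2 m[X5→φ1] = [T, T, T]
r2 m[X8→φ5] = [T, T, T]
r2 m[X8→φ7] = [T, T, T]
r2 m[X1→φ1] = [T, T, T]
r2 m[X11→φ0] = [T, F, F]
r2 m[X11→φ2] = [T, T, F]
r2 m[X11→φ3] = [T, F, F]
r2 m[X11→φ4] = [T, F, F]
r2 m[X0→φ3] = [T, T, T]
r2 m[X6→φ6] = [T, T, T]
r2 m[X14→φ2] = [T, T, T]
r2 m[X14→φ5] = [F, T, F]
r2 m[X14→φ6] = [F, T, F]
r2 m[X15→φ4] = [T, T, T]
r2 m[X15→φ7] = [T, T, T]
r3 m[φ0→X5] = [F, F, T]
r3 m[φ0→X11] = [T, T, T]
r3 m[φ1→X5] = [T, T, T]
r3 m[φ1→X1] = [T, T, T]
r3 m[φ2→X11] = [T, F, F]
r3 m[φ2→X14] = [F, T, F]
r3 m[φ3→X11] = [T, T, T]
r3 m[φ3→X0] = [F, T, T]
r3 m[φ4→X11] = [T, T, F]
r3 m[φ4→X15] = [T, T, T]
r3 m[φ5→X8] = [F, T, T]
r3 m[φ5→X14] = [T, T, T]
r3 m[φ6→X6] = [T, T, F]
r3 m[φ6→X14] = [T, T, T]
r3 m[φ7→X8] = [T, T, T]
r3 m[φ7→X15] = [T, T, T]
r3 m[X5→φ0] = [T, T, T]
r3 m[X5→φ1] = [T, T, T]
r3 m[X8→φ5] = [T, T, T]
r3 m[X8→φ7] = [T, T, T]
r3 m[X1→φ1] = [T, T, T]
r3 m[X11→φ0] = [T, F, F]
r3 m[X11→φ2] = [T, T, F]
r3 m[X11→φ3] = [T, F, F]
r3 m[X11→φ4] = [T, F, F]
r3 m[X0→φ3] = [T, T, T]
r3 m[X6→φ6] = [T, T, T]
r3 m[X14→φ2] = [T, T, T]
r3 m[X14→φ5] = [F, T, F]
r3 m[X14→φ6] = [F, T, F]
r3 m[X15→φ4] = [T, T, T]
r3 m[X15→φ7] = [T, T, T]
r4 m[φ0→X5] = [F, F, T]
r4 m[φ0→X11] = [T, T, T]
r4 m[φ1→X5] = [T, T, T]
r4 m[φ1→X1] = [T, T, T]
r4 m[φ2→X11] = [T, F, F]
r4 m[φ2→X14] = [F, T, F]
r4 m[φ3→X11] = [T, T, T]
r4 m[φ3→X0] = [F, T, T]
r4 m[φ4→X11] = [T, T, F]
r4 m[φ4→X15] = [T, T, T]
r4 m[φ5→X8] = [F, T, T]
r4 m[φ5→X14] = [T, T, T]
r4 m[φ6→X6] = [T, T, F]
r4 m[φ6→X14] = [T, T, T]
r4 m[φ7→X8] = [T, T, T]
r4 m[φ7→X15] = [T, T, T]
r4 m[X5→φ0] = [T, T, T]
r4 m[X5→φ1] = [F, F, T]
r4 m[X8→φ5] = [T, T, T]
r4 m[X8→φ7] = [F, T, T]
r4 m[X1→φ1] = [T, T, T]
r4 m[X11→φ0] = [T, F, F]
r4 m[X11→φ2] = [T, T, F]
r4 m[X11→φ3] = [T, F, F]
r4 m[X11→φ4] = [T, F, F]
r4 m[X0→φ3] = [T, T, T]
r4 m[X6→φ6] = [T, T, T]
r4 m[X14→φ2] = [T, T, T]
r4 m[X14→φ5] = [F, T, F]
r4 m[X14→φ6] = [F, T, F]
r4 m[X15→φ4] = [T, T, T]
r4 m[X15→φ7] = [T, T, T]
r5 m[φ0→X5] = [F, F, T]
r5 m[φ0→X11] = [T, T, T]
r5 m[φ1→X5] = [T, T, T]
r5 m[φ1→X1] = [T, T, F]
r5 m[φ2→X11] = [T, F, F]
r5 m[φ2→X14] = [F, T, F]
r5 m[φ3→X11] = [T, T, T]
r5 m[φ3→X0] = [F, T, T]
r5 m[φ4→X11] = [T, T, F]
r5 m[φ4→X15] = [T, T, T]
r5 m[φ5→X8] = [F, T, T]
r5 m[φ5→X14] = [T, T, T]
r5 m[φ6→X6] = [T, T, F]
r5 m[φ6→X14] = [T, T, T]
r5 m[φ7→X8] = [T, T, T]
r5 m[φ7→X15] = [F, T, T]
r5 m[X5→φ0] = [T, T, T]
r5 m[X5→φ1] = [F, F, T]
r5 m[X8→φ5] = [T, T, T]
r5 m[X8→φ7] = [F, T, T]
r5 m[X1→φ1] = [T, T, T]
r5 m[X11→φ0] = [T, F, F]
r5 m[X11→φ2] = [T, T, F]
r5 m[X11→φ3] = [T, F, F]
r5 m[X11→φ4] = [T, F, F]
r5 m[X0→φ3] = [T, T, T]
r5 m[X6→φ6] = [T, T, T]
r5 m[X14→φ2] = [T, T, T]
r5 m[X14→φ5] = [F, T, F]
r5 m[X14→φ6] = [F, T, F]
r5 m[X15→φ4] = [T, T, T]
r5 m[X15→φ7] = [T, T, T]
r6 m[φ0→X5] = [F, F, T]
r6 m[φ0→X11] = [T, T, T]
r6 m[φ1→X5] = [T, T, T]
r6 m[φ1→X1] = [T, T, F]
r6 m[φ2→X11] = [T, F, F]
r6 m[φ2→X14] = [F, T, F]
r6 m[φ3→X11] = [T, T, T]
r6 m[φ3→X0] = [F, T, T]
r6 m[φ4→X11] = [T, T, F]
r6 m[φ4→X15] = [T, T, T]
r6 m[φ5→X8] = [F, T, T]
r6 m[φ5→X14] = [T, T, T]
r6 m[φ6→X6] = [T, T, F]
r6 m[φ6→X14] = [T, T, T]
r6 m[φ7→X8] = [T, T, T]
r6 m[φ7→X15] = [F, T, T]
r6 m[X5→φ0] = [T, T, T]
r6 m[X5→φ1] = [F, F, T]
r6 m[X8→φ5] = [T, T, T]
r6 m[X8→φ7] = [F, T, T]
r6 m[X1→φ1] = [T, T, T]
r6 m[X11→φ0] = [T, F, F]
r6 m[X11→φ2] = [T, T, F]
r6 m[X11→φ3] = [T, F, F]
r6 m[X11→φ4] = [T, F, F]
r6 m[X0→φ3] = [T, T, T]
r6 m[X6→φ6] = [T, T, T]
r6 m[X14→φ2] = [T, T, T]
r6 m[X14→φ5] = [F, T, F]
r6 m[X14→φ6] = [F, T, F]
r6 m[X15→φ4] = [F, T, T]
r6 m[X15→φ7] = [T, T, T]
r7 m[φ0→X5] = [F, F, T]
r7 m[φ0→X11] = [T, T, T]
r7 m[φ1→X5] = [T, T, T]
r7 m[φ1→X1] = [T, T, F]
r7 m[φ2→X11] = [T, F, F]
r7 m[φ2→X14] = [F, T, F]
r7 m[φ3→X11] = [T, T, T]
r7 m[φ3→X0] = [F, T, T]
r7 m[φ4→X11] = [T, T, F]
r7 m[φ4→X15] = [T, T, T]
r7 m[φ5→X8] = [F, T, T]
r7 m[φ5→X14] = [T, T, T]
r7 m[φ6→X6] = [T, T, F]
r7 m[φ6→X14] = [T, T, T]
r7 m[φ7→X8] = [T, T, T]
r7 m[φ7→X15] = [F, T, T]
r7 m[X5→φ0] = [T, T, T]
r7 m[X5→φ1] = [F, F, T]
r7 m[X8→φ5] = [T, T, T]
r7 m[X8→φ7] = [F, T, T]
r7 m[X1→φ1] = [T, T, T]
r7 m[X11→φ0] = [T, F, F]
r7 m[X11→φ2] = [T, T, F]
r7 m[X11→φ3] = [T, F, F]
r7 m[X11→φ4] = [T, F, F]
r7 m[X0→φ3] = [T, T, T]
r7 m[X6→φ6] = [T, T, T]
r7 m[X14→φ2] = [T, T, T]
r7 m[X14→φ5] = [F, T, F]
r7 m[X14→φ6] = [F, T, F]
r7 m[X15→φ4] = [F, T, T]
r7 m[X15→φ7] = [T, T, T]
fixed point reached at round 7
messages reach a fixed point at round 7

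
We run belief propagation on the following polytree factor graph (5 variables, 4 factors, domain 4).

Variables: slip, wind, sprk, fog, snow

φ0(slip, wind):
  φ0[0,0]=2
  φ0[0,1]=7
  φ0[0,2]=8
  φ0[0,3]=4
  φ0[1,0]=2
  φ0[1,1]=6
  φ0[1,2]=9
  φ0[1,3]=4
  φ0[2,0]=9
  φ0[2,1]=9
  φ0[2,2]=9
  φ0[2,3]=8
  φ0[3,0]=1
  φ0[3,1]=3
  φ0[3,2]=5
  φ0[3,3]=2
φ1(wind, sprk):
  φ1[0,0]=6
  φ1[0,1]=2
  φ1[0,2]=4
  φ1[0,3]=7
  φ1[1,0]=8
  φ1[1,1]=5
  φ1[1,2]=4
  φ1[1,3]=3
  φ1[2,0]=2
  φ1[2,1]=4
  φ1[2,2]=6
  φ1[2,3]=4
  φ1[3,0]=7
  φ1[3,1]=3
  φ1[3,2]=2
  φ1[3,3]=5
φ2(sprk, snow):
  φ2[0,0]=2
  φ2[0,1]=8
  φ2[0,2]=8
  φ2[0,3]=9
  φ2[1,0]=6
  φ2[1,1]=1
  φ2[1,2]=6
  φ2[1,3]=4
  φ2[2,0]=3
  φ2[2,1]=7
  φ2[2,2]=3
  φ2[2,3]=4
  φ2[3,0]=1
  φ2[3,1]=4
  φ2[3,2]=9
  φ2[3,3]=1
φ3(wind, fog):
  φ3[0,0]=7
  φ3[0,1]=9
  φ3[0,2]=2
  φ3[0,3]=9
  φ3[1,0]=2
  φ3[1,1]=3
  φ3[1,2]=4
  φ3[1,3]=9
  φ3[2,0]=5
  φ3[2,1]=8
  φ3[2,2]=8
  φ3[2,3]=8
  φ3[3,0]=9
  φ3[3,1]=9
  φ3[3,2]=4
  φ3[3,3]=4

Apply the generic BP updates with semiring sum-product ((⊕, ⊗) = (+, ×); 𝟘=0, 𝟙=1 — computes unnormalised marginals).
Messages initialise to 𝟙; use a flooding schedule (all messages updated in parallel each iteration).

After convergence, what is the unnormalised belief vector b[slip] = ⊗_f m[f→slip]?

b[slip] = [174274, 175058, 303451, 91647]

init: all messages = 𝟙 over 4 values
r1 m[φ0→slip] = [21, 21, 35, 11]
r1 m[φ0→wind] = [14, 25, 31, 18]
r1 m[φ1→wind] = [19, 20, 16, 17]
r1 m[φ1→sprk] = [23, 14, 16, 19]
r1 m[φ2→sprk] = [27, 17, 17, 15]
r1 m[φ2→snow] = [12, 20, 26, 18]
r1 m[φ3→wind] = [27, 18, 29, 26]
r1 m[φ3→fog] = [23, 29, 18, 30]
r1 m[slip→φ0] = [1, 1, 1, 1]
r1 m[wind→φ0] = [1, 1, 1, 1]
r1 m[wind→φ1] = [1, 1, 1, 1]
r1 m[wind→φ3] = [1, 1, 1, 1]
r1 m[sprk→φ1] = [1, 1, 1, 1]
r1 m[sprk→φ2] = [1, 1, 1, 1]
r1 m[fog→φ3] = [1, 1, 1, 1]
r1 m[snow→φ2] = [1, 1, 1, 1]
r2 m[φ0→slip] = [21, 21, 35, 11]
r2 m[φ0→wind] = [14, 25, 31, 18]
r2 m[φ1→wind] = [19, 20, 16, 17]
r2 m[φ1→sprk] = [23, 14, 16, 19]
r2 m[φ2→sprk] = [27, 17, 17, 15]
r2 m[φ2→snow] = [12, 20, 26, 18]
r2 m[φ3→wind] = [27, 18, 29, 26]
r2 m[φ3→fog] = [23, 29, 18, 30]
r2 m[slip→φ0] = [1, 1, 1, 1]
r2 m[wind→φ0] = [513, 360, 464, 442]
r2 m[wind→φ1] = [378, 450, 899, 468]
r2 m[wind→φ3] = [266, 500, 496, 306]
r2 m[sprk→φ1] = [27, 17, 17, 15]
r2 m[sprk→φ2] = [23, 14, 16, 19]
r2 m[fog→φ3] = [1, 1, 1, 1]
r2 m[snow→φ2] = [1, 1, 1, 1]
r3 m[φ0→slip] = [9026, 9130, 15569, 4797]
r3 m[φ0→wind] = [14, 25, 31, 18]
r3 m[φ1→wind] = [369, 414, 284, 349]
r3 m[φ1→sprk] = [10942, 8006, 9642, 9932]
r3 m[φ2→sprk] = [27, 17, 17, 15]
r3 m[φ2→snow] = [197, 386, 487, 346]
r3 m[φ3→wind] = [27, 18, 29, 26]
r3 m[φ3→fog] = [8096, 10616, 7724, 12086]
r3 m[slip→φ0] = [1, 1, 1, 1]
r3 m[wind→φ0] = [513, 360, 464, 442]
r3 m[wind→φ1] = [378, 450, 899, 468]
r3 m[wind→φ3] = [266, 500, 496, 306]
r3 m[sprk→φ1] = [27, 17, 17, 15]
r3 m[sprk→φ2] = [23, 14, 16, 19]
r3 m[fog→φ3] = [1, 1, 1, 1]
r3 m[snow→φ2] = [1, 1, 1, 1]
r4 m[φ0→slip] = [9026, 9130, 15569, 4797]
r4 m[φ0→wind] = [14, 25, 31, 18]
r4 m[φ1→wind] = [369, 414, 284, 349]
r4 m[φ1→sprk] = [10942, 8006, 9642, 9932]
r4 m[φ2→sprk] = [27, 17, 17, 15]
r4 m[φ2→snow] = [197, 386, 487, 346]
r4 m[φ3→wind] = [27, 18, 29, 26]
r4 m[φ3→fog] = [8096, 10616, 7724, 12086]
r4 m[slip→φ0] = [1, 1, 1, 1]
r4 m[wind→φ0] = [9963, 7452, 8236, 9074]
r4 m[wind→φ1] = [378, 450, 899, 468]
r4 m[wind→φ3] = [5166, 10350, 8804, 6282]
r4 m[sprk→φ1] = [27, 17, 17, 15]
r4 m[sprk→φ2] = [10942, 8006, 9642, 9932]
r4 m[fog→φ3] = [1, 1, 1, 1]
r4 m[snow→φ2] = [1, 1, 1, 1]
r5 m[φ0→slip] = [174274, 175058, 303451, 91647]
r5 m[φ0→wind] = [14, 25, 31, 18]
r5 m[φ1→wind] = [369, 414, 284, 349]
r5 m[φ1→sprk] = [10942, 8006, 9642, 9932]
r5 m[φ2→sprk] = [27, 17, 17, 15]
r5 m[φ2→snow] = [108778, 202764, 253886, 179002]
r5 m[φ3→wind] = [27, 18, 29, 26]
r5 m[φ3→fog] = [157420, 204514, 147292, 235204]
r5 m[slip→φ0] = [1, 1, 1, 1]
r5 m[wind→φ0] = [9963, 7452, 8236, 9074]
r5 m[wind→φ1] = [378, 450, 899, 468]
r5 m[wind→φ3] = [5166, 10350, 8804, 6282]
r5 m[sprk→φ1] = [27, 17, 17, 15]
r5 m[sprk→φ2] = [10942, 8006, 9642, 9932]
r5 m[fog→φ3] = [1, 1, 1, 1]
r5 m[snow→φ2] = [1, 1, 1, 1]
r6 m[φ0→slip] = [174274, 175058, 303451, 91647]
r6 m[φ0→wind] = [14, 25, 31, 18]
r6 m[φ1→wind] = [369, 414, 284, 349]
r6 m[φ1→sprk] = [10942, 8006, 9642, 9932]
r6 m[φ2→sprk] = [27, 17, 17, 15]
r6 m[φ2→snow] = [108778, 202764, 253886, 179002]
r6 m[φ3→wind] = [27, 18, 29, 26]
r6 m[φ3→fog] = [157420, 204514, 147292, 235204]
r6 m[slip→φ0] = [1, 1, 1, 1]
r6 m[wind→φ0] = [9963, 7452, 8236, 9074]
r6 m[wind→φ1] = [378, 450, 899, 468]
r6 m[wind→φ3] = [5166, 10350, 8804, 6282]
r6 m[sprk→φ1] = [27, 17, 17, 15]
r6 m[sprk→φ2] = [10942, 8006, 9642, 9932]
r6 m[fog→φ3] = [1, 1, 1, 1]
r6 m[snow→φ2] = [1, 1, 1, 1]
fixed point reached at round 6
b[slip] = ⊗ incoming = [174274, 175058, 303451, 91647]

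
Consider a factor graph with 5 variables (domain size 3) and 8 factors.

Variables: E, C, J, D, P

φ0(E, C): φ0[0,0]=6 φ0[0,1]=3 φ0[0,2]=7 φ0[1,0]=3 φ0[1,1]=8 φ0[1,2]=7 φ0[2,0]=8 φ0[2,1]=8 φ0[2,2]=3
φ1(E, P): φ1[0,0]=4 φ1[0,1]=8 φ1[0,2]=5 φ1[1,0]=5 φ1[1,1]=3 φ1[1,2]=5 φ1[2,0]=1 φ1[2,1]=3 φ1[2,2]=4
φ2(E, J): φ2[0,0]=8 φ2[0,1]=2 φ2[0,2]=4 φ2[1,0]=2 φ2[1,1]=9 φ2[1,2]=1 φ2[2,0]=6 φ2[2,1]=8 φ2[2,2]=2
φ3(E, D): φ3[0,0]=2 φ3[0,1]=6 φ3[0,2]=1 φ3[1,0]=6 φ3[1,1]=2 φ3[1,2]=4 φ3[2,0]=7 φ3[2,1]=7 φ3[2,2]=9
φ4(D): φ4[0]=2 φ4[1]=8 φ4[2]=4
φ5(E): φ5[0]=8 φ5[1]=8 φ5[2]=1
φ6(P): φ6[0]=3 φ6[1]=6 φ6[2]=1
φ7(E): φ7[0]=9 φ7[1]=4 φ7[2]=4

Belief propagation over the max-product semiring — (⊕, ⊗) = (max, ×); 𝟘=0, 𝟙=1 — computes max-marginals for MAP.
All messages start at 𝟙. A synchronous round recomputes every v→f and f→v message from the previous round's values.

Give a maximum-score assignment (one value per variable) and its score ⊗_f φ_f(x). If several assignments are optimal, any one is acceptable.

init: all messages = 𝟙 over 3 values
r1 m[φ0→E] = [7, 8, 8]
r1 m[φ0→C] = [8, 8, 7]
r1 m[φ1→E] = [8, 5, 4]
r1 m[φ1→P] = [5, 8, 5]
r1 m[φ2→E] = [8, 9, 8]
r1 m[φ2→J] = [8, 9, 4]
r1 m[φ3→E] = [6, 6, 9]
r1 m[φ3→D] = [7, 7, 9]
r1 m[φ4→D] = [2, 8, 4]
r1 m[φ5→E] = [8, 8, 1]
r1 m[φ6→P] = [3, 6, 1]
r1 m[φ7→E] = [9, 4, 4]
r1 m[E→φ0] = [1, 1, 1]
r1 m[E→φ1] = [1, 1, 1]
r1 m[E→φ2] = [1, 1, 1]
r1 m[E→φ3] = [1, 1, 1]
r1 m[E→φ5] = [1, 1, 1]
r1 m[E→φ7] = [1, 1, 1]
r1 m[C→φ0] = [1, 1, 1]
r1 m[J→φ2] = [1, 1, 1]
r1 m[D→φ3] = [1, 1, 1]
r1 m[D→φ4] = [1, 1, 1]
r1 m[P→φ1] = [1, 1, 1]
r1 m[P→φ6] = [1, 1, 1]
r2 m[φ0→E] = [7, 8, 8]
r2 m[φ0→C] = [8, 8, 7]
r2 m[φ1→E] = [8, 5, 4]
r2 m[φ1→P] = [5, 8, 5]
r2 m[φ2→E] = [8, 9, 8]
r2 m[φ2→J] = [8, 9, 4]
r2 m[φ3→E] = [6, 6, 9]
r2 m[φ3→D] = [7, 7, 9]
r2 m[φ4→D] = [2, 8, 4]
r2 m[φ5→E] = [8, 8, 1]
r2 m[φ6→P] = [3, 6, 1]
r2 m[φ7→E] = [9, 4, 4]
r2 m[E→φ0] = [27648, 8640, 1152]
r2 m[E→φ1] = [24192, 13824, 2304]
r2 m[E→φ2] = [24192, 7680, 1152]
r2 m[E→φ3] = [32256, 11520, 1024]
r2 m[E→φ5] = [24192, 8640, 9216]
r2 m[E→φ7] = [21504, 17280, 2304]
r2 m[C→φ0] = [1, 1, 1]
r2 m[J→φ2] = [1, 1, 1]
r2 m[D→φ3] = [2, 8, 4]
r2 m[D→φ4] = [7, 7, 9]
r2 m[P→φ1] = [3, 6, 1]
r2 m[P→φ6] = [5, 8, 5]
r3 m[φ0→E] = [7, 8, 8]
r3 m[φ0→C] = [165888, 82944, 193536]
r3 m[φ1→E] = [48, 18, 18]
r3 m[φ1→P] = [96768, 193536, 120960]
r3 m[φ2→E] = [8, 9, 8]
r3 m[φ2→J] = [193536, 69120, 96768]
r3 m[φ3→E] = [48, 16, 56]
r3 m[φ3→D] = [69120, 193536, 46080]
r3 m[φ4→D] = [2, 8, 4]
r3 m[φ5→E] = [8, 8, 1]
r3 m[φ6→P] = [3, 6, 1]
r3 m[φ7→E] = [9, 4, 4]
r3 m[E→φ0] = [27648, 8640, 1152]
r3 m[E→φ1] = [24192, 13824, 2304]
r3 m[E→φ2] = [24192, 7680, 1152]
r3 m[E→φ3] = [32256, 11520, 1024]
r3 m[E→φ5] = [24192, 8640, 9216]
r3 m[E→φ7] = [21504, 17280, 2304]
r3 m[C→φ0] = [1, 1, 1]
r3 m[J→φ2] = [1, 1, 1]
r3 m[D→φ3] = [2, 8, 4]
r3 m[D→φ4] = [7, 7, 9]
r3 m[P→φ1] = [3, 6, 1]
r3 m[P→φ6] = [5, 8, 5]
r4 m[φ0→E] = [7, 8, 8]
r4 m[φ0→C] = [165888, 82944, 193536]
r4 m[φ1→E] = [48, 18, 18]
r4 m[φ1→P] = [96768, 193536, 120960]
r4 m[φ2→E] = [8, 9, 8]
r4 m[φ2→J] = [193536, 69120, 96768]
r4 m[φ3→E] = [48, 16, 56]
r4 m[φ3→D] = [69120, 193536, 46080]
r4 m[φ4→D] = [2, 8, 4]
r4 m[φ5→E] = [8, 8, 1]
r4 m[φ6→P] = [3, 6, 1]
r4 m[φ7→E] = [9, 4, 4]
r4 m[E→φ0] = [1327104, 82944, 32256]
r4 m[E→φ1] = [193536, 36864, 14336]
r4 m[E→φ2] = [1161216, 73728, 32256]
r4 m[E→φ3] = [193536, 41472, 4608]
r4 m[E→φ5] = [1161216, 82944, 258048]
r4 m[E→φ7] = [1032192, 165888, 64512]
r4 m[C→φ0] = [1, 1, 1]
r4 m[J→φ2] = [1, 1, 1]
r4 m[D→φ3] = [2, 8, 4]
r4 m[D→φ4] = [69120, 193536, 46080]
r4 m[P→φ1] = [3, 6, 1]
r4 m[P→φ6] = [96768, 193536, 120960]
r5 m[φ0→E] = [7, 8, 8]
r5 m[φ0→C] = [7962624, 3981312, 9289728]
r5 m[φ1→E] = [48, 18, 18]
r5 m[φ1→P] = [774144, 1548288, 967680]
r5 m[φ2→E] = [8, 9, 8]
r5 m[φ2→J] = [9289728, 2322432, 4644864]
r5 m[φ3→E] = [48, 16, 56]
r5 m[φ3→D] = [387072, 1161216, 193536]
r5 m[φ4→D] = [2, 8, 4]
r5 m[φ5→E] = [8, 8, 1]
r5 m[φ6→P] = [3, 6, 1]
r5 m[φ7→E] = [9, 4, 4]
r5 m[E→φ0] = [1327104, 82944, 32256]
r5 m[E→φ1] = [193536, 36864, 14336]
r5 m[E→φ2] = [1161216, 73728, 32256]
r5 m[E→φ3] = [193536, 41472, 4608]
r5 m[E→φ5] = [1161216, 82944, 258048]
r5 m[E→φ7] = [1032192, 165888, 64512]
r5 m[C→φ0] = [1, 1, 1]
r5 m[J→φ2] = [1, 1, 1]
r5 m[D→φ3] = [2, 8, 4]
r5 m[D→φ4] = [69120, 193536, 46080]
r5 m[P→φ1] = [3, 6, 1]
r5 m[P→φ6] = [96768, 193536, 120960]
r6 m[φ0→E] = [7, 8, 8]
r6 m[φ0→C] = [7962624, 3981312, 9289728]
r6 m[φ1→E] = [48, 18, 18]
r6 m[φ1→P] = [774144, 1548288, 967680]
r6 m[φ2→E] = [8, 9, 8]
r6 m[φ2→J] = [9289728, 2322432, 4644864]
r6 m[φ3→E] = [48, 16, 56]
r6 m[φ3→D] = [387072, 1161216, 193536]
r6 m[φ4→D] = [2, 8, 4]
r6 m[φ5→E] = [8, 8, 1]
r6 m[φ6→P] = [3, 6, 1]
r6 m[φ7→E] = [9, 4, 4]
r6 m[E→φ0] = [1327104, 82944, 32256]
r6 m[E→φ1] = [193536, 36864, 14336]
r6 m[E→φ2] = [1161216, 73728, 32256]
r6 m[E→φ3] = [193536, 41472, 4608]
r6 m[E→φ5] = [1161216, 82944, 258048]
r6 m[E→φ7] = [1032192, 165888, 64512]
r6 m[C→φ0] = [1, 1, 1]
r6 m[J→φ2] = [1, 1, 1]
r6 m[D→φ3] = [2, 8, 4]
r6 m[D→φ4] = [387072, 1161216, 193536]
r6 m[P→φ1] = [3, 6, 1]
r6 m[P→φ6] = [774144, 1548288, 967680]
r7 m[φ0→E] = [7, 8, 8]
r7 m[φ0→C] = [7962624, 3981312, 9289728]
r7 m[φ1→E] = [48, 18, 18]
r7 m[φ1→P] = [774144, 1548288, 967680]
r7 m[φ2→E] = [8, 9, 8]
r7 m[φ2→J] = [9289728, 2322432, 4644864]
r7 m[φ3→E] = [48, 16, 56]
r7 m[φ3→D] = [387072, 1161216, 193536]
r7 m[φ4→D] = [2, 8, 4]
r7 m[φ5→E] = [8, 8, 1]
r7 m[φ6→P] = [3, 6, 1]
r7 m[φ7→E] = [9, 4, 4]
r7 m[E→φ0] = [1327104, 82944, 32256]
r7 m[E→φ1] = [193536, 36864, 14336]
r7 m[E→φ2] = [1161216, 73728, 32256]
r7 m[E→φ3] = [193536, 41472, 4608]
r7 m[E→φ5] = [1161216, 82944, 258048]
r7 m[E→φ7] = [1032192, 165888, 64512]
r7 m[C→φ0] = [1, 1, 1]
r7 m[J→φ2] = [1, 1, 1]
r7 m[D→φ3] = [2, 8, 4]
r7 m[D→φ4] = [387072, 1161216, 193536]
r7 m[P→φ1] = [3, 6, 1]
r7 m[P→φ6] = [774144, 1548288, 967680]
fixed point reached at round 7
traceback from E: (E=0, C=2, J=0, D=1, P=1), score=9289728

assignment: (E=0, C=2, J=0, D=1, P=1); score = 9289728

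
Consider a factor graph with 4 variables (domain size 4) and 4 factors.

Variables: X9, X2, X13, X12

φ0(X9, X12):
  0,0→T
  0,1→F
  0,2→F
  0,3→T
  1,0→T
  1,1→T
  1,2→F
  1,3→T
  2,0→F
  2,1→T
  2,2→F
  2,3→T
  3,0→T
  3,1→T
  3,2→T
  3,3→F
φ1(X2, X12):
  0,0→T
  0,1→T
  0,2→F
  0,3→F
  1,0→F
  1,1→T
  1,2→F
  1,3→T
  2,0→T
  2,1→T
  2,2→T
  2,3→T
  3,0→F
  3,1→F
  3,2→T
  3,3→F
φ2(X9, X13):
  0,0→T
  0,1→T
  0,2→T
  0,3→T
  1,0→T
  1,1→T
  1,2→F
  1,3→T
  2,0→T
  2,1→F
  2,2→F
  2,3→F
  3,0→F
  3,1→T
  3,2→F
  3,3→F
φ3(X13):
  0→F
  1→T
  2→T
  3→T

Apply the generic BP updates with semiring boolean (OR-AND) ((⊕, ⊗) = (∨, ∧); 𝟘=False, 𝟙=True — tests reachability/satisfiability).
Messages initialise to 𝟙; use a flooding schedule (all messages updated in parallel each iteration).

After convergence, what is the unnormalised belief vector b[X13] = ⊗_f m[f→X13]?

init: all messages = 𝟙 over 4 values
r1 m[φ0→X9] = [T, T, T, T]
r1 m[φ0→X12] = [T, T, T, T]
r1 m[φ1→X2] = [T, T, T, T]
r1 m[φ1→X12] = [T, T, T, T]
r1 m[φ2→X9] = [T, T, T, T]
r1 m[φ2→X13] = [T, T, T, T]
r1 m[φ3→X13] = [F, T, T, T]
r1 m[X9→φ0] = [T, T, T, T]
r1 m[X9→φ2] = [T, T, T, T]
r1 m[X2→φ1] = [T, T, T, T]
r1 m[X13→φ2] = [T, T, T, T]
r1 m[X13→φ3] = [T, T, T, T]
r1 m[X12→φ0] = [T, T, T, T]
r1 m[X12→φ1] = [T, T, T, T]
r2 m[φ0→X9] = [T, T, T, T]
r2 m[φ0→X12] = [T, T, T, T]
r2 m[φ1→X2] = [T, T, T, T]
r2 m[φ1→X12] = [T, T, T, T]
r2 m[φ2→X9] = [T, T, T, T]
r2 m[φ2→X13] = [T, T, T, T]
r2 m[φ3→X13] = [F, T, T, T]
r2 m[X9→φ0] = [T, T, T, T]
r2 m[X9→φ2] = [T, T, T, T]
r2 m[X2→φ1] = [T, T, T, T]
r2 m[X13→φ2] = [F, T, T, T]
r2 m[X13→φ3] = [T, T, T, T]
r2 m[X12→φ0] = [T, T, T, T]
r2 m[X12→φ1] = [T, T, T, T]
r3 m[φ0→X9] = [T, T, T, T]
r3 m[φ0→X12] = [T, T, T, T]
r3 m[φ1→X2] = [T, T, T, T]
r3 m[φ1→X12] = [T, T, T, T]
r3 m[φ2→X9] = [T, T, F, T]
r3 m[φ2→X13] = [T, T, T, T]
r3 m[φ3→X13] = [F, T, T, T]
r3 m[X9→φ0] = [T, T, T, T]
r3 m[X9→φ2] = [T, T, T, T]
r3 m[X2→φ1] = [T, T, T, T]
r3 m[X13→φ2] = [F, T, T, T]
r3 m[X13→φ3] = [T, T, T, T]
r3 m[X12→φ0] = [T, T, T, T]
r3 m[X12→φ1] = [T, T, T, T]
r4 m[φ0→X9] = [T, T, T, T]
r4 m[φ0→X12] = [T, T, T, T]
r4 m[φ1→X2] = [T, T, T, T]
r4 m[φ1→X12] = [T, T, T, T]
r4 m[φ2→X9] = [T, T, F, T]
r4 m[φ2→X13] = [T, T, T, T]
r4 m[φ3→X13] = [F, T, T, T]
r4 m[X9→φ0] = [T, T, F, T]
r4 m[X9→φ2] = [T, T, T, T]
r4 m[X2→φ1] = [T, T, T, T]
r4 m[X13→φ2] = [F, T, T, T]
r4 m[X13→φ3] = [T, T, T, T]
r4 m[X12→φ0] = [T, T, T, T]
r4 m[X12→φ1] = [T, T, T, T]
r5 m[φ0→X9] = [T, T, T, T]
r5 m[φ0→X12] = [T, T, T, T]
r5 m[φ1→X2] = [T, T, T, T]
r5 m[φ1→X12] = [T, T, T, T]
r5 m[φ2→X9] = [T, T, F, T]
r5 m[φ2→X13] = [T, T, T, T]
r5 m[φ3→X13] = [F, T, T, T]
r5 m[X9→φ0] = [T, T, F, T]
r5 m[X9→φ2] = [T, T, T, T]
r5 m[X2→φ1] = [T, T, T, T]
r5 m[X13→φ2] = [F, T, T, T]
r5 m[X13→φ3] = [T, T, T, T]
r5 m[X12→φ0] = [T, T, T, T]
r5 m[X12→φ1] = [T, T, T, T]
fixed point reached at round 5
b[X13] = ⊗ incoming = [F, T, T, T]

b[X13] = [F, T, T, T]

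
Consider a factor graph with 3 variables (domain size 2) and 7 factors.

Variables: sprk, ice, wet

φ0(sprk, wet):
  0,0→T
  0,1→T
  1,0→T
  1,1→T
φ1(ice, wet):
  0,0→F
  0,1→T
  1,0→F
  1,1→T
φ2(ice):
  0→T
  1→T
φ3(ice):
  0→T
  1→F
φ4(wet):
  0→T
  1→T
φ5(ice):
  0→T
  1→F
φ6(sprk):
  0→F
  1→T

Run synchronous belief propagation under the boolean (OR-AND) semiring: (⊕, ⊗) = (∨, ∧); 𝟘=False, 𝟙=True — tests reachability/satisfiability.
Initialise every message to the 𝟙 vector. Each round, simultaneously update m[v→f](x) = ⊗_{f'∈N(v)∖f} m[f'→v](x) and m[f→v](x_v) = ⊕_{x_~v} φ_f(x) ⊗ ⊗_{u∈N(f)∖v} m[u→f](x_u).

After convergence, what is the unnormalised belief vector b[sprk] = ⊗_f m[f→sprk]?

b[sprk] = [F, T]

init: all messages = 𝟙 over 2 values
r1 m[φ0→sprk] = [T, T]
r1 m[φ0→wet] = [T, T]
r1 m[φ1→ice] = [T, T]
r1 m[φ1→wet] = [F, T]
r1 m[φ2→ice] = [T, T]
r1 m[φ3→ice] = [T, F]
r1 m[φ4→wet] = [T, T]
r1 m[φ5→ice] = [T, F]
r1 m[φ6→sprk] = [F, T]
r1 m[sprk→φ0] = [T, T]
r1 m[sprk→φ6] = [T, T]
r1 m[ice→φ1] = [T, T]
r1 m[ice→φ2] = [T, T]
r1 m[ice→φ3] = [T, T]
r1 m[ice→φ5] = [T, T]
r1 m[wet→φ0] = [T, T]
r1 m[wet→φ1] = [T, T]
r1 m[wet→φ4] = [T, T]
r2 m[φ0→sprk] = [T, T]
r2 m[φ0→wet] = [T, T]
r2 m[φ1→ice] = [T, T]
r2 m[φ1→wet] = [F, T]
r2 m[φ2→ice] = [T, T]
r2 m[φ3→ice] = [T, F]
r2 m[φ4→wet] = [T, T]
r2 m[φ5→ice] = [T, F]
r2 m[φ6→sprk] = [F, T]
r2 m[sprk→φ0] = [F, T]
r2 m[sprk→φ6] = [T, T]
r2 m[ice→φ1] = [T, F]
r2 m[ice→φ2] = [T, F]
r2 m[ice→φ3] = [T, F]
r2 m[ice→φ5] = [T, F]
r2 m[wet→φ0] = [F, T]
r2 m[wet→φ1] = [T, T]
r2 m[wet→φ4] = [F, T]
r3 m[φ0→sprk] = [T, T]
r3 m[φ0→wet] = [T, T]
r3 m[φ1→ice] = [T, T]
r3 m[φ1→wet] = [F, T]
r3 m[φ2→ice] = [T, T]
r3 m[φ3→ice] = [T, F]
r3 m[φ4→wet] = [T, T]
r3 m[φ5→ice] = [T, F]
r3 m[φ6→sprk] = [F, T]
r3 m[sprk→φ0] = [F, T]
r3 m[sprk→φ6] = [T, T]
r3 m[ice→φ1] = [T, F]
r3 m[ice→φ2] = [T, F]
r3 m[ice→φ3] = [T, F]
r3 m[ice→φ5] = [T, F]
r3 m[wet→φ0] = [F, T]
r3 m[wet→φ1] = [T, T]
r3 m[wet→φ4] = [F, T]
fixed point reached at round 3
b[sprk] = ⊗ incoming = [F, T]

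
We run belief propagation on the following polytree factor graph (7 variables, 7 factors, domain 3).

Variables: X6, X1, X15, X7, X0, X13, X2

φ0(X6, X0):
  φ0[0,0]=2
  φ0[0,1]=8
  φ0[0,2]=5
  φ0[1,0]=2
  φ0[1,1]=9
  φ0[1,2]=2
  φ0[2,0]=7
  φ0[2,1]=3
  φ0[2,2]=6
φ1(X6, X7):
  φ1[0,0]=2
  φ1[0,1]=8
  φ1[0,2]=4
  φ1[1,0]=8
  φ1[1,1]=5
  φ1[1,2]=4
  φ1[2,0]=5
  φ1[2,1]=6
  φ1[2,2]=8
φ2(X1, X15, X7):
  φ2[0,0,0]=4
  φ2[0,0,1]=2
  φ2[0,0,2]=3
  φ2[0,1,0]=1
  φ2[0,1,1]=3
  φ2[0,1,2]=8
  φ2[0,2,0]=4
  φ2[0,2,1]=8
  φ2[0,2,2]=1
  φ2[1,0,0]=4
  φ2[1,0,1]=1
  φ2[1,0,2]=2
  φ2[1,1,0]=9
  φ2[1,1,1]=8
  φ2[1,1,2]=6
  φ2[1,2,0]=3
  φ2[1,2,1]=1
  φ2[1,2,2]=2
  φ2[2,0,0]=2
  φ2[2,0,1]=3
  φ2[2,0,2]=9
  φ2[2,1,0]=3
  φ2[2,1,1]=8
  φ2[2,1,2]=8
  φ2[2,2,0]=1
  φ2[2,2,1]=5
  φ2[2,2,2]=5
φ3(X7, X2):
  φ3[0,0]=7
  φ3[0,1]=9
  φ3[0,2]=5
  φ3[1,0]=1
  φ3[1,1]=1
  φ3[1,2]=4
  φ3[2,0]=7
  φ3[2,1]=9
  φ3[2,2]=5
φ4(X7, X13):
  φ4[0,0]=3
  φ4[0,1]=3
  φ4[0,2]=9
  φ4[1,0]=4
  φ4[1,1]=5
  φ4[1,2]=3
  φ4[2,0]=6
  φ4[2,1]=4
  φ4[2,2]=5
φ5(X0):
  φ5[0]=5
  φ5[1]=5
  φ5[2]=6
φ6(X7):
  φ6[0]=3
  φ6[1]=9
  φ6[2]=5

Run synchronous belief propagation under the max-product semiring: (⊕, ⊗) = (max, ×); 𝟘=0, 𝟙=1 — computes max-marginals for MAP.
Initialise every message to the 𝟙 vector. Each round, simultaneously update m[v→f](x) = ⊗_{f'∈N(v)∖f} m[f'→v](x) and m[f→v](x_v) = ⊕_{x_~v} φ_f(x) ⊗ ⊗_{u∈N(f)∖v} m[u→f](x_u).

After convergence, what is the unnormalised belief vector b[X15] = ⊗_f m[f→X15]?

init: all messages = 𝟙 over 3 values
r1 m[φ0→X6] = [8, 9, 7]
r1 m[φ0→X0] = [7, 9, 6]
r1 m[φ1→X6] = [8, 8, 8]
r1 m[φ1→X7] = [8, 8, 8]
r1 m[φ2→X1] = [8, 9, 9]
r1 m[φ2→X15] = [9, 9, 8]
r1 m[φ2→X7] = [9, 8, 9]
r1 m[φ3→X7] = [9, 4, 9]
r1 m[φ3→X2] = [7, 9, 5]
r1 m[φ4→X7] = [9, 5, 6]
r1 m[φ4→X13] = [6, 5, 9]
r1 m[φ5→X0] = [5, 5, 6]
r1 m[φ6→X7] = [3, 9, 5]
r1 m[X6→φ0] = [1, 1, 1]
r1 m[X6→φ1] = [1, 1, 1]
r1 m[X1→φ2] = [1, 1, 1]
r1 m[X15→φ2] = [1, 1, 1]
r1 m[X7→φ1] = [1, 1, 1]
r1 m[X7→φ2] = [1, 1, 1]
r1 m[X7→φ3] = [1, 1, 1]
r1 m[X7→φ4] = [1, 1, 1]
r1 m[X7→φ6] = [1, 1, 1]
r1 m[X0→φ0] = [1, 1, 1]
r1 m[X0→φ5] = [1, 1, 1]
r1 m[X13→φ4] = [1, 1, 1]
r1 m[X2→φ3] = [1, 1, 1]
r2 m[φ0→X6] = [8, 9, 7]
r2 m[φ0→X0] = [7, 9, 6]
r2 m[φ1→X6] = [8, 8, 8]
r2 m[φ1→X7] = [8, 8, 8]
r2 m[φ2→X1] = [8, 9, 9]
r2 m[φ2→X15] = [9, 9, 8]
r2 m[φ2→X7] = [9, 8, 9]
r2 m[φ3→X7] = [9, 4, 9]
r2 m[φ3→X2] = [7, 9, 5]
r2 m[φ4→X7] = [9, 5, 6]
r2 m[φ4→X13] = [6, 5, 9]
r2 m[φ5→X0] = [5, 5, 6]
r2 m[φ6→X7] = [3, 9, 5]
r2 m[X6→φ0] = [8, 8, 8]
r2 m[X6→φ1] = [8, 9, 7]
r2 m[X1→φ2] = [1, 1, 1]
r2 m[X15→φ2] = [1, 1, 1]
r2 m[X7→φ1] = [2187, 1440, 2430]
r2 m[X7→φ2] = [1944, 1440, 2160]
r2 m[X7→φ3] = [1944, 2880, 2160]
r2 m[X7→φ4] = [1944, 2304, 3240]
r2 m[X7→φ6] = [5832, 1280, 3888]
r2 m[X0→φ0] = [5, 5, 6]
r2 m[X0→φ5] = [7, 9, 6]
r2 m[X13→φ4] = [1, 1, 1]
r2 m[X2→φ3] = [1, 1, 1]
r3 m[φ0→X6] = [40, 45, 36]
r3 m[φ0→X0] = [56, 72, 48]
r3 m[φ1→X6] = [11520, 17496, 19440]
r3 m[φ1→X7] = [72, 64, 56]
r3 m[φ2→X1] = [17280, 17496, 19440]
r3 m[φ2→X15] = [19440, 17496, 11520]
r3 m[φ2→X7] = [9, 8, 9]
r3 m[φ3→X7] = [9, 4, 9]
r3 m[φ3→X2] = [15120, 19440, 11520]
r3 m[φ4→X7] = [9, 5, 6]
r3 m[φ4→X13] = [19440, 12960, 17496]
r3 m[φ5→X0] = [5, 5, 6]
r3 m[φ6→X7] = [3, 9, 5]
r3 m[X6→φ0] = [8, 8, 8]
r3 m[X6→φ1] = [8, 9, 7]
r3 m[X1→φ2] = [1, 1, 1]
r3 m[X15→φ2] = [1, 1, 1]
r3 m[X7→φ1] = [2187, 1440, 2430]
r3 m[X7→φ2] = [1944, 1440, 2160]
r3 m[X7→φ3] = [1944, 2880, 2160]
r3 m[X7→φ4] = [1944, 2304, 3240]
r3 m[X7→φ6] = [5832, 1280, 3888]
r3 m[X0→φ0] = [5, 5, 6]
r3 m[X0→φ5] = [7, 9, 6]
r3 m[X13→φ4] = [1, 1, 1]
r3 m[X2→φ3] = [1, 1, 1]
r4 m[φ0→X6] = [40, 45, 36]
r4 m[φ0→X0] = [56, 72, 48]
r4 m[φ1→X6] = [11520, 17496, 19440]
r4 m[φ1→X7] = [72, 64, 56]
r4 m[φ2→X1] = [17280, 17496, 19440]
r4 m[φ2→X15] = [19440, 17496, 11520]
r4 m[φ2→X7] = [9, 8, 9]
r4 m[φ3→X7] = [9, 4, 9]
r4 m[φ3→X2] = [15120, 19440, 11520]
r4 m[φ4→X7] = [9, 5, 6]
r4 m[φ4→X13] = [19440, 12960, 17496]
r4 m[φ5→X0] = [5, 5, 6]
r4 m[φ6→X7] = [3, 9, 5]
r4 m[X6→φ0] = [11520, 17496, 19440]
r4 m[X6→φ1] = [40, 45, 36]
r4 m[X1→φ2] = [1, 1, 1]
r4 m[X15→φ2] = [1, 1, 1]
r4 m[X7→φ1] = [2187, 1440, 2430]
r4 m[X7→φ2] = [17496, 11520, 15120]
r4 m[X7→φ3] = [17496, 23040, 15120]
r4 m[X7→φ4] = [17496, 18432, 22680]
r4 m[X7→φ6] = [52488, 10240, 27216]
r4 m[X0→φ0] = [5, 5, 6]
r4 m[X0→φ5] = [56, 72, 48]
r4 m[X13→φ4] = [1, 1, 1]
r4 m[X2→φ3] = [1, 1, 1]
r5 m[φ0→X6] = [40, 45, 36]
r5 m[φ0→X0] = [136080, 157464, 116640]
r5 m[φ1→X6] = [11520, 17496, 19440]
r5 m[φ1→X7] = [360, 320, 288]
r5 m[φ2→X1] = [120960, 157464, 136080]
r5 m[φ2→X15] = [136080, 157464, 92160]
r5 m[φ2→X7] = [9, 8, 9]
r5 m[φ3→X7] = [9, 4, 9]
r5 m[φ3→X2] = [122472, 157464, 92160]
r5 m[φ4→X7] = [9, 5, 6]
r5 m[φ4→X13] = [136080, 92160, 157464]
r5 m[φ5→X0] = [5, 5, 6]
r5 m[φ6→X7] = [3, 9, 5]
r5 m[X6→φ0] = [11520, 17496, 19440]
r5 m[X6→φ1] = [40, 45, 36]
r5 m[X1→φ2] = [1, 1, 1]
r5 m[X15→φ2] = [1, 1, 1]
r5 m[X7→φ1] = [2187, 1440, 2430]
r5 m[X7→φ2] = [17496, 11520, 15120]
r5 m[X7→φ3] = [17496, 23040, 15120]
r5 m[X7→φ4] = [17496, 18432, 22680]
r5 m[X7→φ6] = [52488, 10240, 27216]
r5 m[X0→φ0] = [5, 5, 6]
r5 m[X0→φ5] = [56, 72, 48]
r5 m[X13→φ4] = [1, 1, 1]
r5 m[X2→φ3] = [1, 1, 1]
r6 m[φ0→X6] = [40, 45, 36]
r6 m[φ0→X0] = [136080, 157464, 116640]
r6 m[φ1→X6] = [11520, 17496, 19440]
r6 m[φ1→X7] = [360, 320, 288]
r6 m[φ2→X1] = [120960, 157464, 136080]
r6 m[φ2→X15] = [136080, 157464, 92160]
r6 m[φ2→X7] = [9, 8, 9]
r6 m[φ3→X7] = [9, 4, 9]
r6 m[φ3→X2] = [122472, 157464, 92160]
r6 m[φ4→X7] = [9, 5, 6]
r6 m[φ4→X13] = [136080, 92160, 157464]
r6 m[φ5→X0] = [5, 5, 6]
r6 m[φ6→X7] = [3, 9, 5]
r6 m[X6→φ0] = [11520, 17496, 19440]
r6 m[X6→φ1] = [40, 45, 36]
r6 m[X1→φ2] = [1, 1, 1]
r6 m[X15→φ2] = [1, 1, 1]
r6 m[X7→φ1] = [2187, 1440, 2430]
r6 m[X7→φ2] = [87480, 57600, 77760]
r6 m[X7→φ3] = [87480, 115200, 77760]
r6 m[X7→φ4] = [87480, 92160, 116640]
r6 m[X7→φ6] = [262440, 51200, 139968]
r6 m[X0→φ0] = [5, 5, 6]
r6 m[X0→φ5] = [136080, 157464, 116640]
r6 m[X13→φ4] = [1, 1, 1]
r6 m[X2→φ3] = [1, 1, 1]
r7 m[φ0→X6] = [40, 45, 36]
r7 m[φ0→X0] = [136080, 157464, 116640]
r7 m[φ1→X6] = [11520, 17496, 19440]
r7 m[φ1→X7] = [360, 320, 288]
r7 m[φ2→X1] = [622080, 787320, 699840]
r7 m[φ2→X15] = [699840, 787320, 460800]
r7 m[φ2→X7] = [9, 8, 9]
r7 m[φ3→X7] = [9, 4, 9]
r7 m[φ3→X2] = [612360, 787320, 460800]
r7 m[φ4→X7] = [9, 5, 6]
r7 m[φ4→X13] = [699840, 466560, 787320]
r7 m[φ5→X0] = [5, 5, 6]
r7 m[φ6→X7] = [3, 9, 5]
r7 m[X6→φ0] = [11520, 17496, 19440]
r7 m[X6→φ1] = [40, 45, 36]
r7 m[X1→φ2] = [1, 1, 1]
r7 m[X15→φ2] = [1, 1, 1]
r7 m[X7→φ1] = [2187, 1440, 2430]
r7 m[X7→φ2] = [87480, 57600, 77760]
r7 m[X7→φ3] = [87480, 115200, 77760]
r7 m[X7→φ4] = [87480, 92160, 116640]
r7 m[X7→φ6] = [262440, 51200, 139968]
r7 m[X0→φ0] = [5, 5, 6]
r7 m[X0→φ5] = [136080, 157464, 116640]
r7 m[X13→φ4] = [1, 1, 1]
r7 m[X2→φ3] = [1, 1, 1]
r8 m[φ0→X6] = [40, 45, 36]
r8 m[φ0→X0] = [136080, 157464, 116640]
r8 m[φ1→X6] = [11520, 17496, 19440]
r8 m[φ1→X7] = [360, 320, 288]
r8 m[φ2→X1] = [622080, 787320, 699840]
r8 m[φ2→X15] = [699840, 787320, 460800]
r8 m[φ2→X7] = [9, 8, 9]
r8 m[φ3→X7] = [9, 4, 9]
r8 m[φ3→X2] = [612360, 787320, 460800]
r8 m[φ4→X7] = [9, 5, 6]
r8 m[φ4→X13] = [699840, 466560, 787320]
r8 m[φ5→X0] = [5, 5, 6]
r8 m[φ6→X7] = [3, 9, 5]
r8 m[X6→φ0] = [11520, 17496, 19440]
r8 m[X6→φ1] = [40, 45, 36]
r8 m[X1→φ2] = [1, 1, 1]
r8 m[X15→φ2] = [1, 1, 1]
r8 m[X7→φ1] = [2187, 1440, 2430]
r8 m[X7→φ2] = [87480, 57600, 77760]
r8 m[X7→φ3] = [87480, 115200, 77760]
r8 m[X7→φ4] = [87480, 92160, 116640]
r8 m[X7→φ6] = [262440, 51200, 139968]
r8 m[X0→φ0] = [5, 5, 6]
r8 m[X0→φ5] = [136080, 157464, 116640]
r8 m[X13→φ4] = [1, 1, 1]
r8 m[X2→φ3] = [1, 1, 1]
fixed point reached at round 8
b[X15] = ⊗ incoming = [699840, 787320, 460800]

b[X15] = [699840, 787320, 460800]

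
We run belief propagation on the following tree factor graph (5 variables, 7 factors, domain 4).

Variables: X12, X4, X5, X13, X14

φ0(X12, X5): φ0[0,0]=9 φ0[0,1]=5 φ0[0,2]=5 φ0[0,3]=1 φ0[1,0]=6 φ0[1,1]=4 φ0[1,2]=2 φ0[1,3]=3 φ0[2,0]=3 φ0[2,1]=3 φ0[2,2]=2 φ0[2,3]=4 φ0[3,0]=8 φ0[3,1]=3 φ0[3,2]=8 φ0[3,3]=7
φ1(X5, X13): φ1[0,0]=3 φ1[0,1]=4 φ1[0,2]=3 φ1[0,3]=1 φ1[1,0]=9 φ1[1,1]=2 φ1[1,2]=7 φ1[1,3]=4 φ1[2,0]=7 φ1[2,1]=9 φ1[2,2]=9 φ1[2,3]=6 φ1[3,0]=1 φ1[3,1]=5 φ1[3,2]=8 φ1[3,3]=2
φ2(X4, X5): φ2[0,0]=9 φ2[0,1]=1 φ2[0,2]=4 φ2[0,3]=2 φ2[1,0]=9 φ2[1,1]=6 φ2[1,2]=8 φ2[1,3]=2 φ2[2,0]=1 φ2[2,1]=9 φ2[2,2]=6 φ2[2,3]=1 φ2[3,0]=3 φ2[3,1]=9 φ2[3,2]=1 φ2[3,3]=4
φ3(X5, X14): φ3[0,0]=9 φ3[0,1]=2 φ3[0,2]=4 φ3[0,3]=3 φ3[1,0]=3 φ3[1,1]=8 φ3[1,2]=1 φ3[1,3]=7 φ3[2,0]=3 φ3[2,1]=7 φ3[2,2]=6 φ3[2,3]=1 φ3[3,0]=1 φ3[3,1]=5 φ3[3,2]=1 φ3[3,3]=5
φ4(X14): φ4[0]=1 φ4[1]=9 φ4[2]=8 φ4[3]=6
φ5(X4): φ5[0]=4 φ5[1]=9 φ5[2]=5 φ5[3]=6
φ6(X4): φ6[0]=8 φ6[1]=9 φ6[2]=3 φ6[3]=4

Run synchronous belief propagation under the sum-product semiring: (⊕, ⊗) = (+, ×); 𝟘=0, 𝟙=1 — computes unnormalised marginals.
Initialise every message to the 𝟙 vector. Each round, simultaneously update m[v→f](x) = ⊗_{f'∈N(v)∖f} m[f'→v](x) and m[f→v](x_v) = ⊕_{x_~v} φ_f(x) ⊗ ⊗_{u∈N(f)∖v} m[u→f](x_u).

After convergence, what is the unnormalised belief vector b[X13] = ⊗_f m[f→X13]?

b[X13] = [34428819, 30563082, 37773609, 20470548]

init: all messages = 𝟙 over 4 values
r1 m[φ0→X12] = [20, 15, 12, 26]
r1 m[φ0→X5] = [26, 15, 17, 15]
r1 m[φ1→X5] = [11, 22, 31, 16]
r1 m[φ1→X13] = [20, 20, 27, 13]
r1 m[φ2→X4] = [16, 25, 17, 17]
r1 m[φ2→X5] = [22, 25, 19, 9]
r1 m[φ3→X5] = [18, 19, 17, 12]
r1 m[φ3→X14] = [16, 22, 12, 16]
r1 m[φ4→X14] = [1, 9, 8, 6]
r1 m[φ5→X4] = [4, 9, 5, 6]
r1 m[φ6→X4] = [8, 9, 3, 4]
r1 m[X12→φ0] = [1, 1, 1, 1]
r1 m[X4→φ2] = [1, 1, 1, 1]
r1 m[X4→φ5] = [1, 1, 1, 1]
r1 m[X4→φ6] = [1, 1, 1, 1]
r1 m[X5→φ0] = [1, 1, 1, 1]
r1 m[X5→φ1] = [1, 1, 1, 1]
r1 m[X5→φ2] = [1, 1, 1, 1]
r1 m[X5→φ3] = [1, 1, 1, 1]
r1 m[X13→φ1] = [1, 1, 1, 1]
r1 m[X14→φ3] = [1, 1, 1, 1]
r1 m[X14→φ4] = [1, 1, 1, 1]
r2 m[φ0→X12] = [20, 15, 12, 26]
r2 m[φ0→X5] = [26, 15, 17, 15]
r2 m[φ1→X5] = [11, 22, 31, 16]
r2 m[φ1→X13] = [20, 20, 27, 13]
r2 m[φ2→X4] = [16, 25, 17, 17]
r2 m[φ2→X5] = [22, 25, 19, 9]
r2 m[φ3→X5] = [18, 19, 17, 12]
r2 m[φ3→X14] = [16, 22, 12, 16]
r2 m[φ4→X14] = [1, 9, 8, 6]
r2 m[φ5→X4] = [4, 9, 5, 6]
r2 m[φ6→X4] = [8, 9, 3, 4]
r2 m[X12→φ0] = [1, 1, 1, 1]
r2 m[X4→φ2] = [32, 81, 15, 24]
r2 m[X4→φ5] = [128, 225, 51, 68]
r2 m[X4→φ6] = [64, 225, 85, 102]
r2 m[X5→φ0] = [4356, 10450, 10013, 1728]
r2 m[X5→φ1] = [10296, 7125, 5491, 1620]
r2 m[X5→φ2] = [5148, 6270, 8959, 2880]
r2 m[X5→φ3] = [6292, 8250, 10013, 2160]
r2 m[X13→φ1] = [1, 1, 1, 1]
r2 m[X14→φ3] = [1, 9, 8, 6]
r2 m[X14→φ4] = [16, 22, 12, 16]
r3 m[φ0→X12] = [143247, 93146, 71356, 158398]
r3 m[φ0→X5] = [26, 15, 17, 15]
r3 m[φ1→X5] = [11, 22, 31, 16]
r3 m[φ1→X13] = [135070, 112953, 143142, 74982]
r3 m[φ2→X4] = [94198, 161384, 118212, 92353]
r3 m[φ2→X5] = [1104, 869, 890, 337]
r3 m[φ3→X5] = [77, 125, 120, 84]
r3 m[φ3→X14] = [113577, 159475, 95656, 97439]
r3 m[φ4→X14] = [1, 9, 8, 6]
r3 m[φ5→X4] = [4, 9, 5, 6]
r3 m[φ6→X4] = [8, 9, 3, 4]
r3 m[X12→φ0] = [1, 1, 1, 1]
r3 m[X4→φ2] = [32, 81, 15, 24]
r3 m[X4→φ5] = [128, 225, 51, 68]
r3 m[X4→φ6] = [64, 225, 85, 102]
r3 m[X5→φ0] = [4356, 10450, 10013, 1728]
r3 m[X5→φ1] = [10296, 7125, 5491, 1620]
r3 m[X5→φ2] = [5148, 6270, 8959, 2880]
r3 m[X5→φ3] = [6292, 8250, 10013, 2160]
r3 m[X13→φ1] = [1, 1, 1, 1]
r3 m[X14→φ3] = [1, 9, 8, 6]
r3 m[X14→φ4] = [16, 22, 12, 16]
r4 m[φ0→X12] = [143247, 93146, 71356, 158398]
r4 m[φ0→X5] = [26, 15, 17, 15]
r4 m[φ1→X5] = [11, 22, 31, 16]
r4 m[φ1→X13] = [135070, 112953, 143142, 74982]
r4 m[φ2→X4] = [94198, 161384, 118212, 92353]
r4 m[φ2→X5] = [1104, 869, 890, 337]
r4 m[φ3→X5] = [77, 125, 120, 84]
r4 m[φ3→X14] = [113577, 159475, 95656, 97439]
r4 m[φ4→X14] = [1, 9, 8, 6]
r4 m[φ5→X4] = [4, 9, 5, 6]
r4 m[φ6→X4] = [8, 9, 3, 4]
r4 m[X12→φ0] = [1, 1, 1, 1]
r4 m[X4→φ2] = [32, 81, 15, 24]
r4 m[X4→φ5] = [753584, 1452456, 354636, 369412]
r4 m[X4→φ6] = [376792, 1452456, 591060, 554118]
r4 m[X5→φ0] = [935088, 2389750, 3310800, 452928]
r4 m[X5→φ1] = [2210208, 1629375, 1815600, 424620]
r4 m[X5→φ2] = [22022, 41250, 63240, 20160]
r4 m[X5→φ3] = [315744, 286770, 469030, 80880]
r4 m[X13→φ1] = [1, 1, 1, 1]
r4 m[X14→φ3] = [1, 9, 8, 6]
r4 m[X14→φ4] = [113577, 159475, 95656, 97439]
r5 m[φ0→X12] = [37371470, 23149912, 18407826, 44306850]
r5 m[φ0→X5] = [26, 15, 17, 15]
r5 m[φ1→X5] = [11, 22, 31, 16]
r5 m[φ1→X13] = [34428819, 30563082, 37773609, 20470548]
r5 m[φ2→X4] = [532728, 991938, 792872, 581196]
r5 m[φ2→X5] = [1104, 869, 890, 337]
r5 m[φ3→X5] = [77, 125, 120, 84]
r5 m[φ3→X14] = [5189976, 6613258, 4444806, 3828052]
r5 m[φ4→X14] = [1, 9, 8, 6]
r5 m[φ5→X4] = [4, 9, 5, 6]
r5 m[φ6→X4] = [8, 9, 3, 4]
r5 m[X12→φ0] = [1, 1, 1, 1]
r5 m[X4→φ2] = [32, 81, 15, 24]
r5 m[X4→φ5] = [753584, 1452456, 354636, 369412]
r5 m[X4→φ6] = [376792, 1452456, 591060, 554118]
r5 m[X5→φ0] = [935088, 2389750, 3310800, 452928]
r5 m[X5→φ1] = [2210208, 1629375, 1815600, 424620]
r5 m[X5→φ2] = [22022, 41250, 63240, 20160]
r5 m[X5→φ3] = [315744, 286770, 469030, 80880]
r5 m[X13→φ1] = [1, 1, 1, 1]
r5 m[X14→φ3] = [1, 9, 8, 6]
r5 m[X14→φ4] = [113577, 159475, 95656, 97439]
r6 m[φ0→X12] = [37371470, 23149912, 18407826, 44306850]
r6 m[φ0→X5] = [26, 15, 17, 15]
r6 m[φ1→X5] = [11, 22, 31, 16]
r6 m[φ1→X13] = [34428819, 30563082, 37773609, 20470548]
r6 m[φ2→X4] = [532728, 991938, 792872, 581196]
r6 m[φ2→X5] = [1104, 869, 890, 337]
r6 m[φ3→X5] = [77, 125, 120, 84]
r6 m[φ3→X14] = [5189976, 6613258, 4444806, 3828052]
r6 m[φ4→X14] = [1, 9, 8, 6]
r6 m[φ5→X4] = [4, 9, 5, 6]
r6 m[φ6→X4] = [8, 9, 3, 4]
r6 m[X12→φ0] = [1, 1, 1, 1]
r6 m[X4→φ2] = [32, 81, 15, 24]
r6 m[X4→φ5] = [4261824, 8927442, 2378616, 2324784]
r6 m[X4→φ6] = [2130912, 8927442, 3964360, 3487176]
r6 m[X5→φ0] = [935088, 2389750, 3310800, 452928]
r6 m[X5→φ1] = [2210208, 1629375, 1815600, 424620]
r6 m[X5→φ2] = [22022, 41250, 63240, 20160]
r6 m[X5→φ3] = [315744, 286770, 469030, 80880]
r6 m[X13→φ1] = [1, 1, 1, 1]
r6 m[X14→φ3] = [1, 9, 8, 6]
r6 m[X14→φ4] = [5189976, 6613258, 4444806, 3828052]
r7 m[φ0→X12] = [37371470, 23149912, 18407826, 44306850]
r7 m[φ0→X5] = [26, 15, 17, 15]
r7 m[φ1→X5] = [11, 22, 31, 16]
r7 m[φ1→X13] = [34428819, 30563082, 37773609, 20470548]
r7 m[φ2→X4] = [532728, 991938, 792872, 581196]
r7 m[φ2→X5] = [1104, 869, 890, 337]
r7 m[φ3→X5] = [77, 125, 120, 84]
r7 m[φ3→X14] = [5189976, 6613258, 4444806, 3828052]
r7 m[φ4→X14] = [1, 9, 8, 6]
r7 m[φ5→X4] = [4, 9, 5, 6]
r7 m[φ6→X4] = [8, 9, 3, 4]
r7 m[X12→φ0] = [1, 1, 1, 1]
r7 m[X4→φ2] = [32, 81, 15, 24]
r7 m[X4→φ5] = [4261824, 8927442, 2378616, 2324784]
r7 m[X4→φ6] = [2130912, 8927442, 3964360, 3487176]
r7 m[X5→φ0] = [935088, 2389750, 3310800, 452928]
r7 m[X5→φ1] = [2210208, 1629375, 1815600, 424620]
r7 m[X5→φ2] = [22022, 41250, 63240, 20160]
r7 m[X5→φ3] = [315744, 286770, 469030, 80880]
r7 m[X13→φ1] = [1, 1, 1, 1]
r7 m[X14→φ3] = [1, 9, 8, 6]
r7 m[X14→φ4] = [5189976, 6613258, 4444806, 3828052]
fixed point reached at round 7
b[X13] = ⊗ incoming = [34428819, 30563082, 37773609, 20470548]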